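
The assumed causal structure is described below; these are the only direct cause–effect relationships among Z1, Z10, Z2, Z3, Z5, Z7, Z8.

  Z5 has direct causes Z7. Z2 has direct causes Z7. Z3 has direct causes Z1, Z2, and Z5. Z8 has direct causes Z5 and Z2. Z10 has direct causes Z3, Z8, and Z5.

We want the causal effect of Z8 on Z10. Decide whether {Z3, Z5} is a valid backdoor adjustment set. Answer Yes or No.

Yes

Backdoor paths from Z8 to Z10 (paths whose first edge points into Z8):
  P1: Z8 <- Z5 <- Z7 -> Z2 -> Z3 -> Z10
  P2: Z8 <- Z5 -> Z3 -> Z10
  P3: Z8 <- Z5 -> Z10
  P4: Z8 <- Z2 <- Z7 -> Z5 -> Z3 -> Z10
  P5: Z8 <- Z2 <- Z7 -> Z5 -> Z10
  P6: Z8 <- Z2 -> Z3 <- Z5 -> Z10
  P7: Z8 <- Z2 -> Z3 -> Z10
Condition 1 (no descendant of Z8 in the set): holds — descendants of Z8 are {Z10}; none are in {Z3, Z5}.
Condition 2 (every backdoor path blocked by {Z3, Z5}):
  P1: blocked at chain node Z5 ∈ conditioning set.
  P2: blocked at fork node Z5 ∈ conditioning set.
  P3: blocked at fork node Z5 ∈ conditioning set.
  P4: blocked at chain node Z5 ∈ conditioning set.
  P5: blocked at chain node Z5 ∈ conditioning set.
  P6: blocked at fork node Z5 ∈ conditioning set.
  P7: blocked at chain node Z3 ∈ conditioning set.
{Z3, Z5} satisfies the backdoor criterion.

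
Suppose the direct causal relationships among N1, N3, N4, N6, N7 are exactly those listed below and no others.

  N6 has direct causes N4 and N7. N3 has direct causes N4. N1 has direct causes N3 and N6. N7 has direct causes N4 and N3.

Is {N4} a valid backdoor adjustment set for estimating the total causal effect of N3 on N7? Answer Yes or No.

Yes

Backdoor paths from N3 to N7 (paths whose first edge points into N3):
  P1: N3 <- N4 -> N7
  P2: N3 <- N4 -> N6 <- N7
Condition 1 (no descendant of N3 in the set): holds — descendants of N3 are {N1, N6, N7}; none are in {N4}.
Condition 2 (every backdoor path blocked by {N4}):
  P1: blocked at fork node N4 ∈ conditioning set.
  P2: blocked at fork node N4 ∈ conditioning set.
{N4} satisfies the backdoor criterion.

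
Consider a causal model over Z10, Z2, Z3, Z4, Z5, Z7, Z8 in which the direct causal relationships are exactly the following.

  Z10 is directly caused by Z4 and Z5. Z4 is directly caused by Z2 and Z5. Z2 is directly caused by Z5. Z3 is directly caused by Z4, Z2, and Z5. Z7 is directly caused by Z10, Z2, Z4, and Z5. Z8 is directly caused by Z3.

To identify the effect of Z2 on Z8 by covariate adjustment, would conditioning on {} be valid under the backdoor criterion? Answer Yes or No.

No

Backdoor paths from Z2 to Z8 (paths whose first edge points into Z2):
  P1: Z2 <- Z5 -> Z4 -> Z3 -> Z8
  P2: Z2 <- Z5 -> Z10 <- Z4 -> Z3 -> Z8
  P3: Z2 <- Z5 -> Z10 -> Z7 <- Z4 -> Z3 -> Z8
  P4: Z2 <- Z5 -> Z3 -> Z8
  P5: Z2 <- Z5 -> Z7 <- Z4 -> Z3 -> Z8
  P6: Z2 <- Z5 -> Z7 <- Z10 <- Z4 -> Z3 -> Z8
Condition 1 (no descendant of Z2 in the set): holds — descendants of Z2 are {Z10, Z3, Z4, Z7, Z8}; none are in {}.
Condition 2 (every backdoor path blocked by {}):
  P1: open — no interior node is in the conditioning set.
  P2: blocked at collider Z10 (neither it nor any descendant is in the conditioning set).
  P3: blocked at collider Z7 (neither it nor any descendant is in the conditioning set).
  P4: open — no interior node is in the conditioning set.
  P5: blocked at collider Z7 (neither it nor any descendant is in the conditioning set).
  P6: blocked at collider Z7 (neither it nor any descendant is in the conditioning set).
{} does not satisfy the backdoor criterion.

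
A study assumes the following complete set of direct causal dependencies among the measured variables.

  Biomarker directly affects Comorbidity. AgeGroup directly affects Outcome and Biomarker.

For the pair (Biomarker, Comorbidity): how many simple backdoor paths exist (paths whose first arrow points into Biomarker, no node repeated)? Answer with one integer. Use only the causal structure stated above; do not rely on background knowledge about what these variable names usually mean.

0

A backdoor path from Biomarker to Comorbidity is any simple undirected path whose first edge points into Biomarker (i.e. leaves Biomarker via a parent).
Parents of Biomarker: {AgeGroup}.
No simple path from any parent of Biomarker reaches Comorbidity without revisiting Biomarker, so there are no backdoor paths.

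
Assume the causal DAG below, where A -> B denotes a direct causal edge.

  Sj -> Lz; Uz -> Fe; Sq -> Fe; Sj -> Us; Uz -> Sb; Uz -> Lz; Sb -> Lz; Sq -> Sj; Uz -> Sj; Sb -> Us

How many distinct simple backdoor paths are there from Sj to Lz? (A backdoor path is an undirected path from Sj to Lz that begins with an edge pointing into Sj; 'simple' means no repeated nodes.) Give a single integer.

4

A backdoor path from Sj to Lz is any simple undirected path whose first edge points into Sj (i.e. leaves Sj via a parent).
Parents of Sj: {Sq, Uz}.
Enumerating:
  P1: Sj <- Sq -> Fe <- Uz -> Sb -> Lz
  P2: Sj <- Sq -> Fe <- Uz -> Lz
  P3: Sj <- Uz -> Sb -> Lz
  P4: Sj <- Uz -> Lz
That exhausts the simple backdoor paths. Count: 4.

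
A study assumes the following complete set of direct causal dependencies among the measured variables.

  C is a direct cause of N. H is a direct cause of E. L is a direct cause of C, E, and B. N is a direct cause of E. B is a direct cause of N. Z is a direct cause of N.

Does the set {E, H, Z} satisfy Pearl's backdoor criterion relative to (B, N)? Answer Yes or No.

No

Backdoor paths from B to N (paths whose first edge points into B):
  P1: B <- L -> C -> N
  P2: B <- L -> E <- N
Condition 1 (no descendant of B in the set): FAILS — E is a descendant of B.
Condition 2 (every backdoor path blocked by {E, H, Z}):
  P1: open — no interior node is in the conditioning set.
  P2: open — collider(s) E are conditioned on (or have a conditioned descendant) and no non-collider on the path is in the set.
{E, H, Z} does not satisfy the backdoor criterion.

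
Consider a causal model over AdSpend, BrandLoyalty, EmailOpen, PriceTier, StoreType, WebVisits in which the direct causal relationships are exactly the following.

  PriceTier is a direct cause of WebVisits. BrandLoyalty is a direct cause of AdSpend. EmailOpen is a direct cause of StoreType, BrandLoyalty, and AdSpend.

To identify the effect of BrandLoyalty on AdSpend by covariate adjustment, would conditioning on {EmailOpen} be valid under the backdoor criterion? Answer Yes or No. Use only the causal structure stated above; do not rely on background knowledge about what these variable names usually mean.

Yes

Backdoor paths from BrandLoyalty to AdSpend (paths whose first edge points into BrandLoyalty):
  P1: BrandLoyalty <- EmailOpen -> AdSpend
Condition 1 (no descendant of BrandLoyalty in the set): holds — descendants of BrandLoyalty are {AdSpend}; none are in {EmailOpen}.
Condition 2 (every backdoor path blocked by {EmailOpen}):
  P1: blocked at fork node EmailOpen ∈ conditioning set.
{EmailOpen} satisfies the backdoor criterion.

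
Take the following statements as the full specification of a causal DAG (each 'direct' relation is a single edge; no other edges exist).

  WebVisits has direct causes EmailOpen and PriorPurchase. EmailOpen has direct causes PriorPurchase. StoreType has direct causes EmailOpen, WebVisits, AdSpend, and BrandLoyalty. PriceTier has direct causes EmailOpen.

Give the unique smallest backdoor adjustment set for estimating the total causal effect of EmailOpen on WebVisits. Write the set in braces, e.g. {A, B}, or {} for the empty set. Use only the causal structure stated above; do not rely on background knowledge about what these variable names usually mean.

{PriorPurchase}

Variables eligible for adjustment (non-descendants of EmailOpen, excluding EmailOpen and WebVisits): {AdSpend, BrandLoyalty, PriorPurchase}.
Backdoor paths from EmailOpen to WebVisits:
  P1: EmailOpen <- PriorPurchase -> WebVisits
The empty set is not sufficient: P1 (EmailOpen <- PriorPurchase -> WebVisits) has no collider blocking it and no conditioned non-collider, so it is open.
Try {PriorPurchase}:
  P1: blocked at fork node PriorPurchase ∈ conditioning set.
{PriorPurchase} contains no descendant of EmailOpen and blocks every backdoor path.
No other singleton works — e.g. {AdSpend} leaves P1 open — so {PriorPurchase} is the unique smallest valid adjustment set.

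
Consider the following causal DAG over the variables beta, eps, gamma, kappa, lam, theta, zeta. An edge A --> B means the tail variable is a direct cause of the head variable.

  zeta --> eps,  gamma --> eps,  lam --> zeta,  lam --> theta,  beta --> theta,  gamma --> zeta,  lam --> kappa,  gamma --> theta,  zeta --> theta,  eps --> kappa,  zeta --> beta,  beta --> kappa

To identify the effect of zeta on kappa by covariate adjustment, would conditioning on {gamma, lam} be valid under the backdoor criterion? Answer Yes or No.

Yes

Backdoor paths from zeta to kappa (paths whose first edge points into zeta):
  P1: zeta <- gamma -> eps -> kappa
  P2: zeta <- gamma -> theta <- lam -> kappa
  P3: zeta <- gamma -> theta <- beta -> kappa
  P4: zeta <- lam -> theta <- gamma -> eps -> kappa
  P5: zeta <- lam -> theta <- beta -> kappa
  P6: zeta <- lam -> kappa
Condition 1 (no descendant of zeta in the set): holds — descendants of zeta are {beta, eps, kappa, theta}; none are in {gamma, lam}.
Condition 2 (every backdoor path blocked by {gamma, lam}):
  P1: blocked at fork node gamma ∈ conditioning set.
  P2: blocked at fork node gamma ∈ conditioning set.
  P3: blocked at fork node gamma ∈ conditioning set.
  P4: blocked at fork node lam ∈ conditioning set.
  P5: blocked at fork node lam ∈ conditioning set.
  P6: blocked at fork node lam ∈ conditioning set.
{gamma, lam} satisfies the backdoor criterion.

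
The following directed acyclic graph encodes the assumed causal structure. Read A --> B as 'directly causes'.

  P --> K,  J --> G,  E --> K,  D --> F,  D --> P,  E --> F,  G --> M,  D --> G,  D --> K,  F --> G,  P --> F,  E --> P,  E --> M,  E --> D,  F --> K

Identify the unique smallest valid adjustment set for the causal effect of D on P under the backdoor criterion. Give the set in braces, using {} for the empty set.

Variables eligible for adjustment (non-descendants of D, excluding D and P): {E, J}.
Backdoor paths from D to P:
  P1: D <- E -> P
  P2: D <- E -> F <- P
  P3: D <- E -> F -> K <- P
  P4: D <- E -> K <- P
  P5: D <- E -> K <- F <- P
  P6: D <- E -> M <- G <- F <- P
  P7: D <- E -> M <- G <- F -> K <- P
The empty set is not sufficient: P1 (D <- E -> P) has no collider blocking it and no conditioned non-collider, so it is open.
Try {E}:
  P1: blocked at fork node E ∈ conditioning set.
  P2: blocked at fork node E ∈ conditioning set.
  P3: blocked at fork node E ∈ conditioning set.
  P4: blocked at fork node E ∈ conditioning set.
  P5: blocked at fork node E ∈ conditioning set.
  P6: blocked at fork node E ∈ conditioning set.
  P7: blocked at fork node E ∈ conditioning set.
{E} contains no descendant of D and blocks every backdoor path.
No other singleton works — e.g. {J} leaves P1 open — so {E} is the unique smallest valid adjustment set.

{E}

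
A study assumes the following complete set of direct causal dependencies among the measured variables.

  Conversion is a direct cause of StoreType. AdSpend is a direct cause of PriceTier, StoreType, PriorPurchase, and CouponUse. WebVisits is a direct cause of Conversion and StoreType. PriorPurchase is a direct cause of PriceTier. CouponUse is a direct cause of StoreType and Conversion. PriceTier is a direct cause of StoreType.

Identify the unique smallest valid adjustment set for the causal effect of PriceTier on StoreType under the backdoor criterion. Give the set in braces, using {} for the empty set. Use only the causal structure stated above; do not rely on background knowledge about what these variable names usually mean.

Variables eligible for adjustment (non-descendants of PriceTier, excluding PriceTier and StoreType): {AdSpend, Conversion, CouponUse, PriorPurchase, WebVisits}.
Backdoor paths from PriceTier to StoreType:
  P1: PriceTier <- AdSpend -> CouponUse -> Conversion <- WebVisits -> StoreType
  P2: PriceTier <- AdSpend -> CouponUse -> Conversion -> StoreType
  P3: PriceTier <- AdSpend -> CouponUse -> StoreType
  P4: PriceTier <- AdSpend -> StoreType
  P5: PriceTier <- PriorPurchase <- AdSpend -> CouponUse -> Conversion <- WebVisits -> StoreType
  P6: PriceTier <- PriorPurchase <- AdSpend -> CouponUse -> Conversion -> StoreType
  P7: PriceTier <- PriorPurchase <- AdSpend -> CouponUse -> StoreType
  P8: PriceTier <- PriorPurchase <- AdSpend -> StoreType
The empty set is not sufficient: P2 (PriceTier <- AdSpend -> CouponUse -> Conversion -> StoreType) has no collider blocking it and no conditioned non-collider, so it is open.
Try {AdSpend}:
  P1: blocked at fork node AdSpend ∈ conditioning set.
  P2: blocked at fork node AdSpend ∈ conditioning set.
  P3: blocked at fork node AdSpend ∈ conditioning set.
  P4: blocked at fork node AdSpend ∈ conditioning set.
  P5: blocked at fork node AdSpend ∈ conditioning set.
  P6: blocked at fork node AdSpend ∈ conditioning set.
  P7: blocked at fork node AdSpend ∈ conditioning set.
  P8: blocked at fork node AdSpend ∈ conditioning set.
{AdSpend} contains no descendant of PriceTier and blocks every backdoor path.
No other singleton works — e.g. {CouponUse} leaves P4 open — so {AdSpend} is the unique smallest valid adjustment set.

{AdSpend}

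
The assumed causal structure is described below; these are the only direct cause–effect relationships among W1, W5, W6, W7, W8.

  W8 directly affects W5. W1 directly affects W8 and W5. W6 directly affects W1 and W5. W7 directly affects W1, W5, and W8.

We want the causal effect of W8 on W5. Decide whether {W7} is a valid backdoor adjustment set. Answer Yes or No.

No

Backdoor paths from W8 to W5 (paths whose first edge points into W8):
  P1: W8 <- W7 -> W1 <- W6 -> W5
  P2: W8 <- W7 -> W1 -> W5
  P3: W8 <- W7 -> W5
  P4: W8 <- W1 <- W7 -> W5
  P5: W8 <- W1 <- W6 -> W5
  P6: W8 <- W1 -> W5
Condition 1 (no descendant of W8 in the set): holds — descendants of W8 are {W5}; none are in {W7}.
Condition 2 (every backdoor path blocked by {W7}):
  P1: blocked at fork node W7 ∈ conditioning set.
  P2: blocked at fork node W7 ∈ conditioning set.
  P3: blocked at fork node W7 ∈ conditioning set.
  P4: blocked at fork node W7 ∈ conditioning set.
  P5: open — no interior node is in the conditioning set.
  P6: open — no interior node is in the conditioning set.
{W7} does not satisfy the backdoor criterion.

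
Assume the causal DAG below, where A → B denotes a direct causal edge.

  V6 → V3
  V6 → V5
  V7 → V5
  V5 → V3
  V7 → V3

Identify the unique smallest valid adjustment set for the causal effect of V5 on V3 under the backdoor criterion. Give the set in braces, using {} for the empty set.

Variables eligible for adjustment (non-descendants of V5, excluding V5 and V3): {V6, V7}.
Backdoor paths from V5 to V3:
  P1: V5 <- V7 -> V3
  P2: V5 <- V6 -> V3
The empty set is not sufficient: P1 (V5 <- V7 -> V3) has no collider blocking it and no conditioned non-collider, so it is open.
Try {V6, V7}:
  P1: blocked at fork node V7 ∈ conditioning set.
  P2: blocked at fork node V6 ∈ conditioning set.
{V6, V7} contains no descendant of V5 and blocks every backdoor path.
Every element of {V6, V7} is needed (dropping V6 leaves P2 open; dropping V7 leaves P1 open), so no proper subset is valid.
Among all size-2 subsets of the eligible variables, only {V6, V7} blocks every backdoor path, so it is the unique smallest valid adjustment set.

{V6, V7}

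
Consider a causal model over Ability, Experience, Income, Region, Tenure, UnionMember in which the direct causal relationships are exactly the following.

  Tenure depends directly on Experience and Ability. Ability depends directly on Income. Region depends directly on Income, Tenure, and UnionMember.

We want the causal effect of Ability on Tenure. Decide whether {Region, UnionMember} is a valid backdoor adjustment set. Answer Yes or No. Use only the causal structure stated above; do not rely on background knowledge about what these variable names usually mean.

No

Backdoor paths from Ability to Tenure (paths whose first edge points into Ability):
  P1: Ability <- Income -> Region <- Tenure
Condition 1 (no descendant of Ability in the set): FAILS — Region is a descendant of Ability.
Condition 2 (every backdoor path blocked by {Region, UnionMember}):
  P1: open — collider(s) Region are conditioned on (or have a conditioned descendant) and no non-collider on the path is in the set.
{Region, UnionMember} does not satisfy the backdoor criterion.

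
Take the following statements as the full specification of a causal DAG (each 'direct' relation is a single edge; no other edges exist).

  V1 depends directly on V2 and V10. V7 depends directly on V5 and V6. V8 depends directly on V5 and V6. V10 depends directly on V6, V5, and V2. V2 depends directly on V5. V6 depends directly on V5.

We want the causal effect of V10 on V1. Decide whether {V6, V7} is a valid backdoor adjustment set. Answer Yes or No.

Backdoor paths from V10 to V1 (paths whose first edge points into V10):
  P1: V10 <- V5 -> V2 -> V1
  P2: V10 <- V6 <- V5 -> V2 -> V1
  P3: V10 <- V6 -> V7 <- V5 -> V2 -> V1
  P4: V10 <- V6 -> V8 <- V5 -> V2 -> V1
  P5: V10 <- V2 -> V1
Condition 1 (no descendant of V10 in the set): holds — descendants of V10 are {V1}; none are in {V6, V7}.
Condition 2 (every backdoor path blocked by {V6, V7}):
  P1: open — no interior node is in the conditioning set.
  P2: blocked at chain node V6 ∈ conditioning set.
  P3: blocked at fork node V6 ∈ conditioning set.
  P4: blocked at fork node V6 ∈ conditioning set.
  P5: open — no interior node is in the conditioning set.
{V6, V7} does not satisfy the backdoor criterion.

No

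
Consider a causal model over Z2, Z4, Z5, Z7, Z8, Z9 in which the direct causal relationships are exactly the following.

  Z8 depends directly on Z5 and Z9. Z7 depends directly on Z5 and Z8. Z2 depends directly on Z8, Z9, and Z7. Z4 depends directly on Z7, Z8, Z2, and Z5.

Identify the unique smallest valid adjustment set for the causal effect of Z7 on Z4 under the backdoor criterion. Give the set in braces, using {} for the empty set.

Variables eligible for adjustment (non-descendants of Z7, excluding Z7 and Z4): {Z5, Z8, Z9}.
Backdoor paths from Z7 to Z4:
  P1: Z7 <- Z5 -> Z8 <- Z9 -> Z2 -> Z4
  P2: Z7 <- Z5 -> Z8 -> Z2 -> Z4
  P3: Z7 <- Z5 -> Z8 -> Z4
  P4: Z7 <- Z5 -> Z4
  P5: Z7 <- Z8 <- Z9 -> Z2 -> Z4
  P6: Z7 <- Z8 <- Z5 -> Z4
  P7: Z7 <- Z8 -> Z2 -> Z4
  P8: Z7 <- Z8 -> Z4
The empty set is not sufficient: P2 (Z7 <- Z5 -> Z8 -> Z2 -> Z4) has no collider blocking it and no conditioned non-collider, so it is open.
Try {Z5, Z8}:
  P1: blocked at fork node Z5 ∈ conditioning set.
  P2: blocked at fork node Z5 ∈ conditioning set.
  P3: blocked at fork node Z5 ∈ conditioning set.
  P4: blocked at fork node Z5 ∈ conditioning set.
  P5: blocked at chain node Z8 ∈ conditioning set.
  P6: blocked at chain node Z8 ∈ conditioning set.
  P7: blocked at fork node Z8 ∈ conditioning set.
  P8: blocked at fork node Z8 ∈ conditioning set.
{Z5, Z8} contains no descendant of Z7 and blocks every backdoor path.
Every element of {Z5, Z8} is needed (dropping Z5 leaves P1 open; dropping Z8 leaves P5 open), so no proper subset is valid.
Among all size-2 subsets of the eligible variables, only {Z5, Z8} blocks every backdoor path, so it is the unique smallest valid adjustment set.

{Z5, Z8}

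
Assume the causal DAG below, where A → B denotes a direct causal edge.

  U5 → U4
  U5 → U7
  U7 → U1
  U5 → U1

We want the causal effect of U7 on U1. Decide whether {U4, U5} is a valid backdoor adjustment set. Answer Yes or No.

Backdoor paths from U7 to U1 (paths whose first edge points into U7):
  P1: U7 <- U5 -> U1
Condition 1 (no descendant of U7 in the set): holds — descendants of U7 are {U1}; none are in {U4, U5}.
Condition 2 (every backdoor path blocked by {U4, U5}):
  P1: blocked at fork node U5 ∈ conditioning set.
{U4, U5} satisfies the backdoor criterion.

Yes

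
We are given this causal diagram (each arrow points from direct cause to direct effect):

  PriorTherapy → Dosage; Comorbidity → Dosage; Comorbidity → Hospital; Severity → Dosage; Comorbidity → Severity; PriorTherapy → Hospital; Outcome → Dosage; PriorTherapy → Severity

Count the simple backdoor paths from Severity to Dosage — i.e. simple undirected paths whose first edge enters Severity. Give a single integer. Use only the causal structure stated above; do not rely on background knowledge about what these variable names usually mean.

4

A backdoor path from Severity to Dosage is any simple undirected path whose first edge points into Severity (i.e. leaves Severity via a parent).
Parents of Severity: {Comorbidity, PriorTherapy}.
Enumerating:
  P1: Severity <- PriorTherapy -> Dosage
  P2: Severity <- PriorTherapy -> Hospital <- Comorbidity -> Dosage
  P3: Severity <- Comorbidity -> Dosage
  P4: Severity <- Comorbidity -> Hospital <- PriorTherapy -> Dosage
That exhausts the simple backdoor paths. Count: 4.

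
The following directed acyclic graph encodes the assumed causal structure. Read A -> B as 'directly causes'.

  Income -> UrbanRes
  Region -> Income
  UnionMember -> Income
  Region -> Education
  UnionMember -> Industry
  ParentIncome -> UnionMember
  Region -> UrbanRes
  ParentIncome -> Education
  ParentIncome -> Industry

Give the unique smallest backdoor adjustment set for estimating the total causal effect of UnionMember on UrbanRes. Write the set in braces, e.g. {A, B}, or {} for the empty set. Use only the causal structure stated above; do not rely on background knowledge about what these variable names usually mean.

{}

Variables eligible for adjustment (non-descendants of UnionMember, excluding UnionMember and UrbanRes): {Education, ParentIncome, Region}.
Backdoor paths from UnionMember to UrbanRes:
  P1: UnionMember <- ParentIncome -> Education <- Region -> Income -> UrbanRes
  P2: UnionMember <- ParentIncome -> Education <- Region -> UrbanRes
Each backdoor path contains an unconditioned collider, so every path is already blocked with the empty conditioning set:
  P1: blocked at collider Education (neither it nor any descendant is in the conditioning set).
  P2: blocked at collider Education (neither it nor any descendant is in the conditioning set).
The empty set is therefore the unique smallest valid set.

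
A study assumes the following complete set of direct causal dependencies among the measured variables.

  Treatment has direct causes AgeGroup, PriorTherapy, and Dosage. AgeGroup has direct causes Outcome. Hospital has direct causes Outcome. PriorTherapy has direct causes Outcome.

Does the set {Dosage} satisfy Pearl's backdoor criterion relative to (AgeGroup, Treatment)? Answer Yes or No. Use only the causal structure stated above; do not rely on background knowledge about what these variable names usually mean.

Backdoor paths from AgeGroup to Treatment (paths whose first edge points into AgeGroup):
  P1: AgeGroup <- Outcome -> PriorTherapy -> Treatment
Condition 1 (no descendant of AgeGroup in the set): holds — descendants of AgeGroup are {Treatment}; none are in {Dosage}.
Condition 2 (every backdoor path blocked by {Dosage}):
  P1: open — no interior node is in the conditioning set.
{Dosage} does not satisfy the backdoor criterion.

No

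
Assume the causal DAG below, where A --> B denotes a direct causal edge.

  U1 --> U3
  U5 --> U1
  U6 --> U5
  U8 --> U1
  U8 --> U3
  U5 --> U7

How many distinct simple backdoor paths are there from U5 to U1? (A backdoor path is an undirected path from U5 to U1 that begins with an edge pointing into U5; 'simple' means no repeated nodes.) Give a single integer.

A backdoor path from U5 to U1 is any simple undirected path whose first edge points into U5 (i.e. leaves U5 via a parent).
Parents of U5: {U6}.
No simple path from any parent of U5 reaches U1 without revisiting U5, so there are no backdoor paths.

0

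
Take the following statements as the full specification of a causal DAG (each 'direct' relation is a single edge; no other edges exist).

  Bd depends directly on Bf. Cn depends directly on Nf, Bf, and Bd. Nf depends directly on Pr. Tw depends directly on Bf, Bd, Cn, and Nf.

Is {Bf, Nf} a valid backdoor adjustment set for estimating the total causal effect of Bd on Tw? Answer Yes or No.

Yes

Backdoor paths from Bd to Tw (paths whose first edge points into Bd):
  P1: Bd <- Bf -> Cn <- Nf -> Tw
  P2: Bd <- Bf -> Cn -> Tw
  P3: Bd <- Bf -> Tw
Condition 1 (no descendant of Bd in the set): holds — descendants of Bd are {Cn, Tw}; none are in {Bf, Nf}.
Condition 2 (every backdoor path blocked by {Bf, Nf}):
  P1: blocked at fork node Bf ∈ conditioning set.
  P2: blocked at fork node Bf ∈ conditioning set.
  P3: blocked at fork node Bf ∈ conditioning set.
{Bf, Nf} satisfies the backdoor criterion.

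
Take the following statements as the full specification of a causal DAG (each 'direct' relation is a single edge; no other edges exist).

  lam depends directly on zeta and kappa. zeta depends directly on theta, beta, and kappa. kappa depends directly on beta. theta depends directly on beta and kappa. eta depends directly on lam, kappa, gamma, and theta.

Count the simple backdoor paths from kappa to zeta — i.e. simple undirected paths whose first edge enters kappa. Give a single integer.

A backdoor path from kappa to zeta is any simple undirected path whose first edge points into kappa (i.e. leaves kappa via a parent).
Parents of kappa: {beta}.
Enumerating:
  P1: kappa <- beta -> theta -> zeta
  P2: kappa <- beta -> theta -> eta <- lam <- zeta
  P3: kappa <- beta -> zeta
That exhausts the simple backdoor paths. Count: 3.

3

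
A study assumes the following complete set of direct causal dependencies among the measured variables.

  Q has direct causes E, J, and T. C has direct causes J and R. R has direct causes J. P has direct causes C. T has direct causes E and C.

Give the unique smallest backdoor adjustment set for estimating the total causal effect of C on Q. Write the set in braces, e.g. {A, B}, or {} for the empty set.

Variables eligible for adjustment (non-descendants of C, excluding C and Q): {E, J, R}.
Backdoor paths from C to Q:
  P1: C <- J -> Q
  P2: C <- R <- J -> Q
The empty set is not sufficient: P1 (C <- J -> Q) has no collider blocking it and no conditioned non-collider, so it is open.
Try {J}:
  P1: blocked at fork node J ∈ conditioning set.
  P2: blocked at fork node J ∈ conditioning set.
{J} contains no descendant of C and blocks every backdoor path.
No other singleton works — e.g. {R} leaves P1 open — so {J} is the unique smallest valid adjustment set.

{J}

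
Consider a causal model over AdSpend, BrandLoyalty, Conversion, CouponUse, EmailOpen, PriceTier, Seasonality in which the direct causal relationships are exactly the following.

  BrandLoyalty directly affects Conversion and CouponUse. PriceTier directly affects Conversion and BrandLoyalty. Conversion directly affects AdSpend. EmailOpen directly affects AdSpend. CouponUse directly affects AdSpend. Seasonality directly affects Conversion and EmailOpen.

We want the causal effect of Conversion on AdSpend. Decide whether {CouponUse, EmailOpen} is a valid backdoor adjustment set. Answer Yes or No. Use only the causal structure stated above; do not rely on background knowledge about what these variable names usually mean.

Yes

Backdoor paths from Conversion to AdSpend (paths whose first edge points into Conversion):
  P1: Conversion <- Seasonality -> EmailOpen -> AdSpend
  P2: Conversion <- PriceTier -> BrandLoyalty -> CouponUse -> AdSpend
  P3: Conversion <- BrandLoyalty -> CouponUse -> AdSpend
Condition 1 (no descendant of Conversion in the set): holds — descendants of Conversion are {AdSpend}; none are in {CouponUse, EmailOpen}.
Condition 2 (every backdoor path blocked by {CouponUse, EmailOpen}):
  P1: blocked at chain node EmailOpen ∈ conditioning set.
  P2: blocked at chain node CouponUse ∈ conditioning set.
  P3: blocked at chain node CouponUse ∈ conditioning set.
{CouponUse, EmailOpen} satisfies the backdoor criterion.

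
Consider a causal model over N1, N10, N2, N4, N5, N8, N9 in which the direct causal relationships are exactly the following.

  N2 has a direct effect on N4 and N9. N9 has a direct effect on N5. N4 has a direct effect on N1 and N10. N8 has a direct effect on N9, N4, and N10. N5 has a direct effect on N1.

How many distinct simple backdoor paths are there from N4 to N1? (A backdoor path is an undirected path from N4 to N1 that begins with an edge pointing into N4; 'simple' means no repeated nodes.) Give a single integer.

A backdoor path from N4 to N1 is any simple undirected path whose first edge points into N4 (i.e. leaves N4 via a parent).
Parents of N4: {N2, N8}.
Enumerating:
  P1: N4 <- N8 -> N9 -> N5 -> N1
  P2: N4 <- N2 -> N9 -> N5 -> N1
That exhausts the simple backdoor paths. Count: 2.

2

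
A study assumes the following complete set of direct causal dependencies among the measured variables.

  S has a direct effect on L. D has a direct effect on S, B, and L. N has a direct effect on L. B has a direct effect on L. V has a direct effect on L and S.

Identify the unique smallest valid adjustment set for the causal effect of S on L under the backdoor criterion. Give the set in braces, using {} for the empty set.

Variables eligible for adjustment (non-descendants of S, excluding S and L): {B, D, N, V}.
Backdoor paths from S to L:
  P1: S <- D -> B -> L
  P2: S <- D -> L
  P3: S <- V -> L
The empty set is not sufficient: P1 (S <- D -> B -> L) has no collider blocking it and no conditioned non-collider, so it is open.
Try {D, V}:
  P1: blocked at fork node D ∈ conditioning set.
  P2: blocked at fork node D ∈ conditioning set.
  P3: blocked at fork node V ∈ conditioning set.
{D, V} contains no descendant of S and blocks every backdoor path.
Every element of {D, V} is needed (dropping D leaves P1 open; dropping V leaves P3 open), so no proper subset is valid.
Among all size-2 subsets of the eligible variables, only {D, V} blocks every backdoor path, so it is the unique smallest valid adjustment set.

{D, V}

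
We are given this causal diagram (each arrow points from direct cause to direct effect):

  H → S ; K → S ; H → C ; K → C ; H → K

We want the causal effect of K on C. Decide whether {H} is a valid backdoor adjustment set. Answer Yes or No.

Backdoor paths from K to C (paths whose first edge points into K):
  P1: K <- H -> C
Condition 1 (no descendant of K in the set): holds — descendants of K are {C, S}; none are in {H}.
Condition 2 (every backdoor path blocked by {H}):
  P1: blocked at fork node H ∈ conditioning set.
{H} satisfies the backdoor criterion.

Yes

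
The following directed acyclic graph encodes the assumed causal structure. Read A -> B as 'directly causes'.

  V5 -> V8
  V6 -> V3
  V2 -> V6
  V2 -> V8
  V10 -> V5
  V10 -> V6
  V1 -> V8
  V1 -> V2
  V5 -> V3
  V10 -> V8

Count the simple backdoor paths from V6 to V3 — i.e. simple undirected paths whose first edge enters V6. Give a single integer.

6

A backdoor path from V6 to V3 is any simple undirected path whose first edge points into V6 (i.e. leaves V6 via a parent).
Parents of V6: {V10, V2}.
Enumerating:
  P1: V6 <- V2 <- V1 -> V8 <- V10 -> V5 -> V3
  P2: V6 <- V2 <- V1 -> V8 <- V5 -> V3
  P3: V6 <- V2 -> V8 <- V10 -> V5 -> V3
  P4: V6 <- V2 -> V8 <- V5 -> V3
  P5: V6 <- V10 -> V5 -> V3
  P6: V6 <- V10 -> V8 <- V5 -> V3
That exhausts the simple backdoor paths. Count: 6.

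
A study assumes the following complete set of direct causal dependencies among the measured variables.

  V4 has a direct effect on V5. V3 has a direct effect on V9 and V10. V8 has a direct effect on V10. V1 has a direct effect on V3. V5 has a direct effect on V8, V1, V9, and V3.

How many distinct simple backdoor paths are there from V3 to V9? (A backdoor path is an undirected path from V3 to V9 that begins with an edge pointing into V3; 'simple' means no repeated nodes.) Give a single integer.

2

A backdoor path from V3 to V9 is any simple undirected path whose first edge points into V3 (i.e. leaves V3 via a parent).
Parents of V3: {V1, V5}.
Enumerating:
  P1: V3 <- V5 -> V9
  P2: V3 <- V1 <- V5 -> V9
That exhausts the simple backdoor paths. Count: 2.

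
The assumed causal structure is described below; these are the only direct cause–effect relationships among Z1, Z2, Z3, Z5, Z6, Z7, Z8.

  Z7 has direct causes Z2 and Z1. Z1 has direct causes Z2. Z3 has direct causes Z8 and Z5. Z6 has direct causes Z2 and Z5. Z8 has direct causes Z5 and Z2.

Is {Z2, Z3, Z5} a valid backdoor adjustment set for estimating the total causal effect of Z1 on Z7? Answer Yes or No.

Yes

Backdoor paths from Z1 to Z7 (paths whose first edge points into Z1):
  P1: Z1 <- Z2 -> Z7
Condition 1 (no descendant of Z1 in the set): holds — descendants of Z1 are {Z7}; none are in {Z2, Z3, Z5}.
Condition 2 (every backdoor path blocked by {Z2, Z3, Z5}):
  P1: blocked at fork node Z2 ∈ conditioning set.
{Z2, Z3, Z5} satisfies the backdoor criterion.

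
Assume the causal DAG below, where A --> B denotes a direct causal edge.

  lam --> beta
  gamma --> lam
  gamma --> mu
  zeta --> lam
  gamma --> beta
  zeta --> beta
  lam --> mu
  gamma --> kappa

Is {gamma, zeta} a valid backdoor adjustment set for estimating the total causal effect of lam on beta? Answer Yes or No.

Yes

Backdoor paths from lam to beta (paths whose first edge points into lam):
  P1: lam <- zeta -> beta
  P2: lam <- gamma -> beta
Condition 1 (no descendant of lam in the set): holds — descendants of lam are {beta, mu}; none are in {gamma, zeta}.
Condition 2 (every backdoor path blocked by {gamma, zeta}):
  P1: blocked at fork node zeta ∈ conditioning set.
  P2: blocked at fork node gamma ∈ conditioning set.
{gamma, zeta} satisfies the backdoor criterion.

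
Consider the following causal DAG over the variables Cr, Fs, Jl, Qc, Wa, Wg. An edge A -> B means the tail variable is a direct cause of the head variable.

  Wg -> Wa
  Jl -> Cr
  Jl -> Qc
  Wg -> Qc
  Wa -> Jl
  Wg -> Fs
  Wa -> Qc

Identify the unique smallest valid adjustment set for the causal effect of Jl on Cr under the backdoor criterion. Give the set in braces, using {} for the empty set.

Variables eligible for adjustment (non-descendants of Jl, excluding Jl and Cr): {Fs, Wa, Wg}.
Backdoor paths from Jl to Cr:
  (none)
With no backdoor paths the empty set already satisfies the criterion, and it is trivially minimal.

{}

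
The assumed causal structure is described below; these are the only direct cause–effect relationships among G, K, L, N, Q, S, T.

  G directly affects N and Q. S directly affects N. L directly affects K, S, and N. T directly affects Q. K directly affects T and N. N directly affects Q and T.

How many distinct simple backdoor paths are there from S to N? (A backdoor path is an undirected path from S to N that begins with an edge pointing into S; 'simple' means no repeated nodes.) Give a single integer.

5

A backdoor path from S to N is any simple undirected path whose first edge points into S (i.e. leaves S via a parent).
Parents of S: {L}.
Enumerating:
  P1: S <- L -> K -> N
  P2: S <- L -> K -> T <- N
  P3: S <- L -> K -> T -> Q <- G -> N
  P4: S <- L -> K -> T -> Q <- N
  P5: S <- L -> N
That exhausts the simple backdoor paths. Count: 5.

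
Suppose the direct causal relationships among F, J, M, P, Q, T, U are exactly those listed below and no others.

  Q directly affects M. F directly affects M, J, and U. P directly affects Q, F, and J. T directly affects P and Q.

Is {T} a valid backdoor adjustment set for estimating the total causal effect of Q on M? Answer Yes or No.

No

Backdoor paths from Q to M (paths whose first edge points into Q):
  P1: Q <- T -> P -> F -> M
  P2: Q <- T -> P -> J <- F -> M
  P3: Q <- P -> F -> M
  P4: Q <- P -> J <- F -> M
Condition 1 (no descendant of Q in the set): holds — descendants of Q are {M}; none are in {T}.
Condition 2 (every backdoor path blocked by {T}):
  P1: blocked at fork node T ∈ conditioning set.
  P2: blocked at fork node T ∈ conditioning set.
  P3: open — no interior node is in the conditioning set.
  P4: blocked at collider J (neither it nor any descendant is in the conditioning set).
{T} does not satisfy the backdoor criterion.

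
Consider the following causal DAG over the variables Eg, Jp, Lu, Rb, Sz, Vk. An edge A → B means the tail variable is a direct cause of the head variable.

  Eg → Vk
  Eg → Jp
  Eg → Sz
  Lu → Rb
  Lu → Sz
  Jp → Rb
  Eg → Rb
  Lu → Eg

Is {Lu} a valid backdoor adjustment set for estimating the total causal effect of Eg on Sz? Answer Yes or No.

Yes

Backdoor paths from Eg to Sz (paths whose first edge points into Eg):
  P1: Eg <- Lu -> Sz
Condition 1 (no descendant of Eg in the set): holds — descendants of Eg are {Jp, Rb, Sz, Vk}; none are in {Lu}.
Condition 2 (every backdoor path blocked by {Lu}):
  P1: blocked at fork node Lu ∈ conditioning set.
{Lu} satisfies the backdoor criterion.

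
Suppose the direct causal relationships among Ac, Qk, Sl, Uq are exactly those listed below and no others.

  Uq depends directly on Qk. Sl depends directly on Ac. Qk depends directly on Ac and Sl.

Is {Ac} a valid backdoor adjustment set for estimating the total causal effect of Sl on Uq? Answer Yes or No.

Yes

Backdoor paths from Sl to Uq (paths whose first edge points into Sl):
  P1: Sl <- Ac -> Qk -> Uq
Condition 1 (no descendant of Sl in the set): holds — descendants of Sl are {Qk, Uq}; none are in {Ac}.
Condition 2 (every backdoor path blocked by {Ac}):
  P1: blocked at fork node Ac ∈ conditioning set.
{Ac} satisfies the backdoor criterion.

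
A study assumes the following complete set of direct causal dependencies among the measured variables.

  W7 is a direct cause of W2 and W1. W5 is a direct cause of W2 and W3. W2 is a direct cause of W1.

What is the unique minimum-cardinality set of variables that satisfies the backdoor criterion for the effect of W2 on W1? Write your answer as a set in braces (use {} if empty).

{W7}

Variables eligible for adjustment (non-descendants of W2, excluding W2 and W1): {W3, W5, W7}.
Backdoor paths from W2 to W1:
  P1: W2 <- W7 -> W1
The empty set is not sufficient: P1 (W2 <- W7 -> W1) has no collider blocking it and no conditioned non-collider, so it is open.
Try {W7}:
  P1: blocked at fork node W7 ∈ conditioning set.
{W7} contains no descendant of W2 and blocks every backdoor path.
No other singleton works — e.g. {W5} leaves P1 open — so {W7} is the unique smallest valid adjustment set.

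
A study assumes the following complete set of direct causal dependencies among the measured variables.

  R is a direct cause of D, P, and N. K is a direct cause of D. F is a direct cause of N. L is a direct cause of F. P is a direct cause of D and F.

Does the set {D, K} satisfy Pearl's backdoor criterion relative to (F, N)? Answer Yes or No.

No

Backdoor paths from F to N (paths whose first edge points into F):
  P1: F <- P <- R -> N
  P2: F <- P -> D <- R -> N
Condition 1 (no descendant of F in the set): holds — descendants of F are {N}; none are in {D, K}.
Condition 2 (every backdoor path blocked by {D, K}):
  P1: open — no interior node is in the conditioning set.
  P2: open — collider(s) D are conditioned on (or have a conditioned descendant) and no non-collider on the path is in the set.
{D, K} does not satisfy the backdoor criterion.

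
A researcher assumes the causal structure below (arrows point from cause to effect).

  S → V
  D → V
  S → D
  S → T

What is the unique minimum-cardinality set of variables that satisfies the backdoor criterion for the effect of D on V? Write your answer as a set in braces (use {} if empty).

{S}

Variables eligible for adjustment (non-descendants of D, excluding D and V): {S, T}.
Backdoor paths from D to V:
  P1: D <- S -> V
The empty set is not sufficient: P1 (D <- S -> V) has no collider blocking it and no conditioned non-collider, so it is open.
Try {S}:
  P1: blocked at fork node S ∈ conditioning set.
{S} contains no descendant of D and blocks every backdoor path.
No other singleton works — e.g. {T} leaves P1 open — so {S} is the unique smallest valid adjustment set.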